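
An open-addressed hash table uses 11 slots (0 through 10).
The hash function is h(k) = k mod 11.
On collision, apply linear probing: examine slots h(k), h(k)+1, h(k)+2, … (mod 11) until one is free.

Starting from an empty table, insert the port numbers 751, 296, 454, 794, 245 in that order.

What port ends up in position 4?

751 hashes to 3; slot 3 is free → place at 3.
296 hashes to 10; slot 10 is free → place at 10.
454 hashes to 3; 3 taken → place at 4.
794 hashes to 2; slot 2 is free → place at 2.
245 hashes to 3; 3,4 taken → place at 5.
Table: [_, _, 794, 751, 454, 245, _, _, _, _, 296]

454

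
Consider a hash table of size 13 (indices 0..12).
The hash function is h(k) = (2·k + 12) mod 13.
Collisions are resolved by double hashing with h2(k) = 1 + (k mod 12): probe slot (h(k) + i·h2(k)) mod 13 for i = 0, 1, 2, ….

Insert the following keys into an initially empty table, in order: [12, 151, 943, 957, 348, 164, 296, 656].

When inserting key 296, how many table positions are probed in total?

12: h=10 → slot 10
151: h=2 → slot 2
943: h=0 → slot 0
957: h=2, h2=10, probe 2,12 → slot 12
348: h=6 → slot 6
164: h=2, h2=9, probe 2,11 → slot 11
296: h=6, h2=9, probe 6,2,11,7 → slot 7
656: h=11, h2=9, probe 11,7,3 → slot 3
Table: [943, —, 151, 656, —, —, 348, 296, —, —, 12, 164, 957]

4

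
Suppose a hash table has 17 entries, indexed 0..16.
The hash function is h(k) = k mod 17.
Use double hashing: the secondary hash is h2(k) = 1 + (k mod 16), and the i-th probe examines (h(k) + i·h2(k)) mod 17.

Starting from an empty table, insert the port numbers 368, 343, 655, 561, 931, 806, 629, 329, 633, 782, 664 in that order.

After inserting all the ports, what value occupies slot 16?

368 hashes to 11; slot 11 is free => place at 11.
343 hashes to 3; slot 3 is free => place at 3.
655 hashes to 9; slot 9 is free => place at 9.
561 hashes to 0; slot 0 is free => place at 0.
931 hashes to 13; slot 13 is free => place at 13.
806 hashes to 7; slot 7 is free => place at 7.
629 hashes to 0, h2=6; 0 taken => place at 6.
329 hashes to 6, h2=10; 6 taken => place at 16.
633 hashes to 4; slot 4 is free => place at 4.
782 hashes to 0, h2=15; 0 taken => place at 15.
664 hashes to 1; slot 1 is free => place at 1.
Table: [561, 664, -, 343, 633, -, 629, 806, -, 655, -, 368, -, 931, -, 782, 329]

329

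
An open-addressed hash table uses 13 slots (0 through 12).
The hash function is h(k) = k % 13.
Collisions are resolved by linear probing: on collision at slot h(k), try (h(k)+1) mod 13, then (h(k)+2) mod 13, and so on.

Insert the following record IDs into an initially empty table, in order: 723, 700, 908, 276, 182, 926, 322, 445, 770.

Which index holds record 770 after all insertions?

6

723 hashes to 8; slot 8 is free → place at 8.
700 hashes to 11; slot 11 is free → place at 11.
908 hashes to 11; 11 taken → place at 12.
276 hashes to 3; slot 3 is free → place at 3.
182 hashes to 0; slot 0 is free → place at 0.
926 hashes to 3; 3 taken → place at 4.
322 hashes to 10; slot 10 is free → place at 10.
445 hashes to 3; 3,4 taken → place at 5.
770 hashes to 3; 3,4,5 taken → place at 6.
Table: [182, _, _, 276, 926, 445, 770, _, 723, _, 322, 700, 908]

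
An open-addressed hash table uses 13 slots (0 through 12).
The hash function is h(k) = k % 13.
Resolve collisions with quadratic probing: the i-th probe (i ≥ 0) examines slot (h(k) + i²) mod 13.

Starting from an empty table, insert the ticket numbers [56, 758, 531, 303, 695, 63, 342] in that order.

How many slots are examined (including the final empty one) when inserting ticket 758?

56: h=4 => slot 4
758: h=4, probe 4,5 => slot 5
531: h=11 => slot 11
303: h=4, probe 4,5,8 => slot 8
695: h=6 => slot 6
63: h=11, probe 11,12 => slot 12
342: h=4, probe 4,5,8,0 => slot 0
Table: [342, ∅, ∅, ∅, 56, 758, 695, ∅, 303, ∅, ∅, 531, 63]

2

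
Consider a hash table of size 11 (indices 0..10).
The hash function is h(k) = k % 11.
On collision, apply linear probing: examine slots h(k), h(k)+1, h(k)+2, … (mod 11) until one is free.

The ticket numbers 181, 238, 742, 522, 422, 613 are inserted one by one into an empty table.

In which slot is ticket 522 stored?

181 hashes to 5; slot 5 is free => place at 5.
238 hashes to 7; slot 7 is free => place at 7.
742 hashes to 5; 5 taken => place at 6.
522 hashes to 5; 5,6,7 taken => place at 8.
422 hashes to 4; slot 4 is free => place at 4.
613 hashes to 8; 8 taken => place at 9.
Table: [_, _, _, _, 422, 181, 742, 238, 522, 613, _]

8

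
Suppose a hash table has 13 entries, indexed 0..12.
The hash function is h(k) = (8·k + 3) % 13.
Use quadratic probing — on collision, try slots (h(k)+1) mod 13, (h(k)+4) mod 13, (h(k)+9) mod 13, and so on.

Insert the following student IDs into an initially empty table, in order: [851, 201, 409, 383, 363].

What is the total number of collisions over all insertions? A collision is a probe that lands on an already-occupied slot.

851: h=12 -> slot 12
201: h=12, probe 12,0 -> slot 0
409: h=12, probe 12,0,3 -> slot 3
383: h=12, probe 12,0,3,8 -> slot 8
363: h=8, probe 8,9 -> slot 9
Table: [201, ∅, ∅, 409, ∅, ∅, ∅, ∅, 383, 363, ∅, ∅, 851]

7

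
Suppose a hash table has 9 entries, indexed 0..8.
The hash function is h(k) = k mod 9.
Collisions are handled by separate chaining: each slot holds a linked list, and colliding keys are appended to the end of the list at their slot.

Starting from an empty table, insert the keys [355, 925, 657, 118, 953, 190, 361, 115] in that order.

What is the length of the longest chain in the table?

3

355 -> bucket 4
925 -> bucket 7
657 -> bucket 0
118 -> bucket 1
953 -> bucket 8
190 -> bucket 1 (collision)
361 -> bucket 1 (collision)
115 -> bucket 7 (collision)
Final buckets:
0: 657
1: 118 -> 190 -> 361
2: ∅
3: ∅
4: 355
5: ∅
6: ∅
7: 925 -> 115
8: 953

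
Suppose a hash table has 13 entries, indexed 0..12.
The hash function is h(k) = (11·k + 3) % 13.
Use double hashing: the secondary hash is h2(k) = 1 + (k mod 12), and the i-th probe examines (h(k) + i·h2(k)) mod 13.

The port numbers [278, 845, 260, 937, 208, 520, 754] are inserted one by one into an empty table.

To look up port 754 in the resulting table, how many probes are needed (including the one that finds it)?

278: h=6 → slot 6
845: h=3 → slot 3
260: h=3, h2=9, probe 3,12 → slot 12
937: h=1 → slot 1
208: h=3, h2=5, probe 3,8 → slot 8
520: h=3, h2=5, probe 3,8,0 → slot 0
754: h=3, h2=11, probe 3,1,12,10 → slot 10
Table: [520, 937, ∅, 845, ∅, ∅, 278, ∅, 208, ∅, 754, ∅, 260]
Lookup 754: h=3, h2=11, probe 3,1,12,10 → found at 10.

4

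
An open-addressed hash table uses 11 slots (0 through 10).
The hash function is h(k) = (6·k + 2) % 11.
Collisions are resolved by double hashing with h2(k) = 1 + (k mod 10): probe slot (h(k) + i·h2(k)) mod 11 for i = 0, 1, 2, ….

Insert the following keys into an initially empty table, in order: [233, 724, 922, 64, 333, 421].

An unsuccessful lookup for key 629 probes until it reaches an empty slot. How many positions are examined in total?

2

233 hashes to 3; slot 3 is free => place at 3.
724 hashes to 1; slot 1 is free => place at 1.
922 hashes to 1, h2=3; 1 taken => place at 4.
64 hashes to 1, h2=5; 1 taken => place at 6.
333 hashes to 9; slot 9 is free => place at 9.
421 hashes to 9, h2=2; 9 taken => place at 0.
Table: [421, 724, -, 233, 922, -, 64, -, -, 333, -]
Lookup 629: h=3, h2=10, probe 3,2 → slot 2 empty, not found.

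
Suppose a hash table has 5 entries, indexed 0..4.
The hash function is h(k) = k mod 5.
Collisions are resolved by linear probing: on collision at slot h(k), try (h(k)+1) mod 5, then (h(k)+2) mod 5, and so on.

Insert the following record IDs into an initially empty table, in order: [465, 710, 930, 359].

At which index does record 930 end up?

465: h=0 -> slot 0
710: h=0, probe 0,1 -> slot 1
930: h=0, probe 0,1,2 -> slot 2
359: h=4 -> slot 4
Table: [465, 710, 930, _, 359]

2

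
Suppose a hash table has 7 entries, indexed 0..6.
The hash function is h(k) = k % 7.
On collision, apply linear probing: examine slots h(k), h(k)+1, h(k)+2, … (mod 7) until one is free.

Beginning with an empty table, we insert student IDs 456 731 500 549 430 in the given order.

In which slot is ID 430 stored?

456: h=1 → slot 1
731: h=3 → slot 3
500: h=3, probe 3,4 → slot 4
549: h=3, probe 3,4,5 → slot 5
430: h=3, probe 3,4,5,6 → slot 6
Table: [-, 456, -, 731, 500, 549, 430]

6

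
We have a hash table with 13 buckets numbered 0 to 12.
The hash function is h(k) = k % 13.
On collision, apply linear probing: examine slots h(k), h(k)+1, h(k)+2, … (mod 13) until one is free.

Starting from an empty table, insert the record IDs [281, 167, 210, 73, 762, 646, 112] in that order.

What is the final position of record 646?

281 hashes to 8; slot 8 is free → place at 8.
167 hashes to 11; slot 11 is free → place at 11.
210 hashes to 2; slot 2 is free → place at 2.
73 hashes to 8; 8 taken → place at 9.
762 hashes to 8; 8,9 taken → place at 10.
646 hashes to 9; 9,10,11 taken → place at 12.
112 hashes to 8; 8,9,10,11,12 taken → place at 0.
Table: [112, _, 210, _, _, _, _, _, 281, 73, 762, 167, 646]

12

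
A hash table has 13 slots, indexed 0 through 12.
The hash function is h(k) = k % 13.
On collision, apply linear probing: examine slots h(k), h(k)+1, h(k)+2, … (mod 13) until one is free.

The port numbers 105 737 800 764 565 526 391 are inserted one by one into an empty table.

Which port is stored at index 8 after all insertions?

105: h=1 -> slot 1
737: h=9 -> slot 9
800: h=7 -> slot 7
764: h=10 -> slot 10
565: h=6 -> slot 6
526: h=6, probe 6,7,8 -> slot 8
391: h=1, probe 1,2 -> slot 2
Table: [∅, 105, 391, ∅, ∅, ∅, 565, 800, 526, 737, 764, ∅, ∅]

526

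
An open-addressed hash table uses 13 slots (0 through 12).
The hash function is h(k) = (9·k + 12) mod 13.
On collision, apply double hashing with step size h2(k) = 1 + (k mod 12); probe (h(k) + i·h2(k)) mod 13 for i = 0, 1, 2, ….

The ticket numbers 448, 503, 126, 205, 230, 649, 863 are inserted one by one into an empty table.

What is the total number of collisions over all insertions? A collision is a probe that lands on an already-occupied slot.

3

448 hashes to 1; slot 1 is free => place at 1.
503 hashes to 2; slot 2 is free => place at 2.
126 hashes to 2, h2=7; 2 taken => place at 9.
205 hashes to 11; slot 11 is free => place at 11.
230 hashes to 2, h2=3; 2 taken => place at 5.
649 hashes to 3; slot 3 is free => place at 3.
863 hashes to 5, h2=12; 5 taken => place at 4.
Table: [., 448, 503, 649, 863, 230, ., ., ., 126, ., 205, .]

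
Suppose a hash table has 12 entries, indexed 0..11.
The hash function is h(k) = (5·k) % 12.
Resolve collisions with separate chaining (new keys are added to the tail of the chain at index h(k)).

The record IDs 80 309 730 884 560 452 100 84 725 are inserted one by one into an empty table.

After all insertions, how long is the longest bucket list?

80 -> bucket 4
309 -> bucket 9
730 -> bucket 2
884 -> bucket 4 (collision)
560 -> bucket 4 (collision)
452 -> bucket 4 (collision)
100 -> bucket 8
84 -> bucket 0
725 -> bucket 1
Final buckets:
0: 84
1: 725
2: 730
3: .
4: 80 -> 884 -> 560 -> 452
5: .
6: .
7: .
8: 100
9: 309
10: .
11: .

4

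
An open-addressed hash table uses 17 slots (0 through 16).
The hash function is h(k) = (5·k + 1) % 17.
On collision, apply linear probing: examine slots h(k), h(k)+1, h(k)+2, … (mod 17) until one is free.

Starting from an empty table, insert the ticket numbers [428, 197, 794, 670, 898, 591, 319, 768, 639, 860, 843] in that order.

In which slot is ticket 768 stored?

4

428 hashes to 16; slot 16 is free => place at 16.
197 hashes to 0; slot 0 is free => place at 0.
794 hashes to 10; slot 10 is free => place at 10.
670 hashes to 2; slot 2 is free => place at 2.
898 hashes to 3; slot 3 is free => place at 3.
591 hashes to 15; slot 15 is free => place at 15.
319 hashes to 15; 15,16,0 taken => place at 1.
768 hashes to 16; 16,0,1,2,3 taken => place at 4.
639 hashes to 0; 0,1,2,3,4 taken => place at 5.
860 hashes to 0; 0,1,2,3,4,5 taken => place at 6.
843 hashes to 0; 0,1,2,3,4,5,6 taken => place at 7.
Table: [197, 319, 670, 898, 768, 639, 860, 843, —, —, 794, —, —, —, —, 591, 428]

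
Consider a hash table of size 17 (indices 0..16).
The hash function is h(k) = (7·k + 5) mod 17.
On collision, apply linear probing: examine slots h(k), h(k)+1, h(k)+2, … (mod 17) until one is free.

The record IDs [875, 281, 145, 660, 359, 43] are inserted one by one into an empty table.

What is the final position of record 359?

3

875 hashes to 10; slot 10 is free => place at 10.
281 hashes to 0; slot 0 is free => place at 0.
145 hashes to 0; 0 taken => place at 1.
660 hashes to 1; 1 taken => place at 2.
359 hashes to 2; 2 taken => place at 3.
43 hashes to 0; 0,1,2,3 taken => place at 4.
Table: [281, 145, 660, 359, 43, —, —, —, —, —, 875, —, —, —, —, —, —]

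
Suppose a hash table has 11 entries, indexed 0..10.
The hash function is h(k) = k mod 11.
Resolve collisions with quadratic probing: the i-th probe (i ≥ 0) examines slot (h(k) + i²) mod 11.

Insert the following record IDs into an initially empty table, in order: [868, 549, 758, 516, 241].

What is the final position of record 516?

868: h=10 → slot 10
549: h=10, probe 10,0 → slot 0
758: h=10, probe 10,0,3 → slot 3
516: h=10, probe 10,0,3,8 → slot 8
241: h=10, probe 10,0,3,8,4 → slot 4
Table: [549, —, —, 758, 241, —, —, —, 516, —, 868]

8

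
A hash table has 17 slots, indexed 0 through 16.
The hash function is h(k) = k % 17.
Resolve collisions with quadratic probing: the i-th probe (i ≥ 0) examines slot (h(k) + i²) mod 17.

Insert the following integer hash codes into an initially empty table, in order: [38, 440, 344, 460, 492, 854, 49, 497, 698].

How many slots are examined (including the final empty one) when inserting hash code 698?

4

38 hashes to 4; slot 4 is free -> place at 4.
440 hashes to 15; slot 15 is free -> place at 15.
344 hashes to 4; 4 taken -> place at 5.
460 hashes to 1; slot 1 is free -> place at 1.
492 hashes to 16; slot 16 is free -> place at 16.
854 hashes to 4; 4,5 taken -> place at 8.
49 hashes to 15; 15,16 taken -> place at 2.
497 hashes to 4; 4,5,8 taken -> place at 13.
698 hashes to 1; 1,2,5 taken -> place at 10.
Table: [_, 460, 49, _, 38, 344, _, _, 854, _, 698, _, _, 497, _, 440, 492]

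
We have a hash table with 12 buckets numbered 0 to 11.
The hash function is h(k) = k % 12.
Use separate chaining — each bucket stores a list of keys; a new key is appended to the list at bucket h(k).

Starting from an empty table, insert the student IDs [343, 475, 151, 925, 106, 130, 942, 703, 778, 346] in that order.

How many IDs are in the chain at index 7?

Insert 343: h=7, bucket 7 empty → new chain.
Insert 475: h=7, bucket 7 nonempty → append to chain.
Insert 151: h=7, bucket 7 nonempty → append to chain.
Insert 925: h=1, bucket 1 empty → new chain.
Insert 106: h=10, bucket 10 empty → new chain.
Insert 130: h=10, bucket 10 nonempty → append to chain.
Insert 942: h=6, bucket 6 empty → new chain.
Insert 703: h=7, bucket 7 nonempty → append to chain.
Insert 778: h=10, bucket 10 nonempty → append to chain.
Insert 346: h=10, bucket 10 nonempty → append to chain.
Final buckets:
0: _
1: 925
2: _
3: _
4: _
5: _
6: 942
7: 343 -> 475 -> 151 -> 703
8: _
9: _
10: 106 -> 130 -> 778 -> 346
11: _

4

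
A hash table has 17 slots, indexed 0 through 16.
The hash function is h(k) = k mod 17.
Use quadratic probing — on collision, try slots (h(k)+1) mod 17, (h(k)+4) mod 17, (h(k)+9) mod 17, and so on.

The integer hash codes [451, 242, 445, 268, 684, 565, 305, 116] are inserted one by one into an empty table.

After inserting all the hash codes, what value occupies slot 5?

684

451: h=9 -> slot 9
242: h=4 -> slot 4
445: h=3 -> slot 3
268: h=13 -> slot 13
684: h=4, probe 4,5 -> slot 5
565: h=4, probe 4,5,8 -> slot 8
305: h=16 -> slot 16
116: h=14 -> slot 14
Table: [∅, ∅, ∅, 445, 242, 684, ∅, ∅, 565, 451, ∅, ∅, ∅, 268, 116, ∅, 305]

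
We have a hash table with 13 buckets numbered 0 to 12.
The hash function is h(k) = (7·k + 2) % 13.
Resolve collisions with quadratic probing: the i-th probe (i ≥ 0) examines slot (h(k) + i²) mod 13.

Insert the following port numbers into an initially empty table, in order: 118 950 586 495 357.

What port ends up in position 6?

118 hashes to 9; slot 9 is free -> place at 9.
950 hashes to 9; 9 taken -> place at 10.
586 hashes to 9; 9,10 taken -> place at 0.
495 hashes to 9; 9,10,0 taken -> place at 5.
357 hashes to 5; 5 taken -> place at 6.
Table: [586, ∅, ∅, ∅, ∅, 495, 357, ∅, ∅, 118, 950, ∅, ∅]

357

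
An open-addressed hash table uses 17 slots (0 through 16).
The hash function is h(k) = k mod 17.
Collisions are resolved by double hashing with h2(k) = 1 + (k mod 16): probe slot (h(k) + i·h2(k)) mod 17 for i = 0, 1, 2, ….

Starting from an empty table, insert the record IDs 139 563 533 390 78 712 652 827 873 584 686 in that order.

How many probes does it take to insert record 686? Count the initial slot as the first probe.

139: h=3 -> slot 3
563: h=2 -> slot 2
533: h=6 -> slot 6
390: h=16 -> slot 16
78: h=10 -> slot 10
712: h=15 -> slot 15
652: h=6, h2=13, probe 6,2,15,11 -> slot 11
827: h=11, h2=12, probe 11,6,1 -> slot 1
873: h=6, h2=10, probe 6,16,9 -> slot 9
584: h=6, h2=9, probe 6,15,7 -> slot 7
686: h=6, h2=15, probe 6,4 -> slot 4
Table: [-, 827, 563, 139, 686, -, 533, 584, -, 873, 78, 652, -, -, -, 712, 390]

2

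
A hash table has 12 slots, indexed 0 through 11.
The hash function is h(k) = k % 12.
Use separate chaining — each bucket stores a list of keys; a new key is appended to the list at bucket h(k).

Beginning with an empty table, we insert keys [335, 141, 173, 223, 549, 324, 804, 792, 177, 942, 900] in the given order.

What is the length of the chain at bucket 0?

4

335 → bucket 11
141 → bucket 9
173 → bucket 5
223 → bucket 7
549 → bucket 9 (collision)
324 → bucket 0
804 → bucket 0 (collision)
792 → bucket 0 (collision)
177 → bucket 9 (collision)
942 → bucket 6
900 → bucket 0 (collision)
Final buckets:
0: 324 -> 804 -> 792 -> 900
1: .
2: .
3: .
4: .
5: 173
6: 942
7: 223
8: .
9: 141 -> 549 -> 177
10: .
11: 335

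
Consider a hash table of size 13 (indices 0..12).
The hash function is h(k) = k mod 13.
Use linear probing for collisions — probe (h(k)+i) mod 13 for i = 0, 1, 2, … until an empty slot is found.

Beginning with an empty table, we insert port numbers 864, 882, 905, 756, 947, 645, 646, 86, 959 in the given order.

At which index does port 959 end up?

864 hashes to 6; slot 6 is free → place at 6.
882 hashes to 11; slot 11 is free → place at 11.
905 hashes to 8; slot 8 is free → place at 8.
756 hashes to 2; slot 2 is free → place at 2.
947 hashes to 11; 11 taken → place at 12.
645 hashes to 8; 8 taken → place at 9.
646 hashes to 9; 9 taken → place at 10.
86 hashes to 8; 8,9,10,11,12 taken → place at 0.
959 hashes to 10; 10,11,12,0 taken → place at 1.
Table: [86, 959, 756, ∅, ∅, ∅, 864, ∅, 905, 645, 646, 882, 947]

1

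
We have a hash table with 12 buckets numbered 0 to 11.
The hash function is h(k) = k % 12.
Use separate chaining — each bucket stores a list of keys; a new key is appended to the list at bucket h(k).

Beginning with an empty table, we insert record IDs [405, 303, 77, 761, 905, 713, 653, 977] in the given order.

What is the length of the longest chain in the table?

405 -> bucket 9
303 -> bucket 3
77 -> bucket 5
761 -> bucket 5 (collision)
905 -> bucket 5 (collision)
713 -> bucket 5 (collision)
653 -> bucket 5 (collision)
977 -> bucket 5 (collision)
Final buckets:
0: _
1: _
2: _
3: 303
4: _
5: 77 -> 761 -> 905 -> 713 -> 653 -> 977
6: _
7: _
8: _
9: 405
10: _
11: _

6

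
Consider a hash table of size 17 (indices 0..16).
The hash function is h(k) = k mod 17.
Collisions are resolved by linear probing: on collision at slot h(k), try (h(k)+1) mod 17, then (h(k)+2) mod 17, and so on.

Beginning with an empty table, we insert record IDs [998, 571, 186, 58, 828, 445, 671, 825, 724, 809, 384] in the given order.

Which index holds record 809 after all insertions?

14

Insert 998: h=12, slot 12 empty -> index 12.
Insert 571: h=10, slot 10 empty -> index 10.
Insert 186: h=16, slot 16 empty -> index 16.
Insert 58: h=7, slot 7 empty -> index 7.
Insert 828: h=12, slot 12 occupied -> index 13.
Insert 445: h=3, slot 3 empty -> index 3.
Insert 671: h=8, slot 8 empty -> index 8.
Insert 825: h=9, slot 9 empty -> index 9.
Insert 724: h=10, slot 10 occupied -> index 11.
Insert 809: h=10, slots 10,11,12,13 occupied -> index 14.
Insert 384: h=10, slots 10,11,12,13,14 occupied -> index 15.
Table: [., ., ., 445, ., ., ., 58, 671, 825, 571, 724, 998, 828, 809, 384, 186]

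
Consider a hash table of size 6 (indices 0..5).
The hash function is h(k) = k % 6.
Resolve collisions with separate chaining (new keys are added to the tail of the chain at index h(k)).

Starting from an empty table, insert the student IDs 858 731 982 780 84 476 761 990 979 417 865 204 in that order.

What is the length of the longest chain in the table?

858 → bucket 0
731 → bucket 5
982 → bucket 4
780 → bucket 0 (collision)
84 → bucket 0 (collision)
476 → bucket 2
761 → bucket 5 (collision)
990 → bucket 0 (collision)
979 → bucket 1
417 → bucket 3
865 → bucket 1 (collision)
204 → bucket 0 (collision)
Final buckets:
0: 858 -> 780 -> 84 -> 990 -> 204
1: 979 -> 865
2: 476
3: 417
4: 982
5: 731 -> 761

5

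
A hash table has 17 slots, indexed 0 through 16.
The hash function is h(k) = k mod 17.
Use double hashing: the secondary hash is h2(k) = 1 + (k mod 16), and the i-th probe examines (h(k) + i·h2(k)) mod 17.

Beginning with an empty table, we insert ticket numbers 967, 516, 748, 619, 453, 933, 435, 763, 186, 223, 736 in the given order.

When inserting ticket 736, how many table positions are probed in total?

4

Insert 967: h=15, slot 15 empty -> index 15.
Insert 516: h=6, slot 6 empty -> index 6.
Insert 748: h=0, slot 0 empty -> index 0.
Insert 619: h=7, slot 7 empty -> index 7.
Insert 453: h=11, slot 11 empty -> index 11.
Insert 933: h=15, h2=6, slot 15 occupied -> index 4.
Insert 435: h=10, slot 10 empty -> index 10.
Insert 763: h=15, h2=12, slots 15,10 occupied -> index 5.
Insert 186: h=16, slot 16 empty -> index 16.
Insert 223: h=2, slot 2 empty -> index 2.
Insert 736: h=5, h2=1, slots 5,6,7 occupied -> index 8.
Table: [748, _, 223, _, 933, 763, 516, 619, 736, _, 435, 453, _, _, _, 967, 186]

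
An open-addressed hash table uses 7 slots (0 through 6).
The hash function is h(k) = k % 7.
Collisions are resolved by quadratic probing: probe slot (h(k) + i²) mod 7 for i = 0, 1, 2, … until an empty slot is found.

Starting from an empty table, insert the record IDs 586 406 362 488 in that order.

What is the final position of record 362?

6

586 hashes to 5; slot 5 is free => place at 5.
406 hashes to 0; slot 0 is free => place at 0.
362 hashes to 5; 5 taken => place at 6.
488 hashes to 5; 5,6 taken => place at 2.
Table: [406, ., 488, ., ., 586, 362]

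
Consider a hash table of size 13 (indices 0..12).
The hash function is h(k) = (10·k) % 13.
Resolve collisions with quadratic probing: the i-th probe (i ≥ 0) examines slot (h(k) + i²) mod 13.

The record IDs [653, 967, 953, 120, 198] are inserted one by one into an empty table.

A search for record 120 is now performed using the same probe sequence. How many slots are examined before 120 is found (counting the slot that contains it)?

653: h=4 => slot 4
967: h=11 => slot 11
953: h=1 => slot 1
120: h=4, probe 4,5 => slot 5
198: h=4, probe 4,5,8 => slot 8
Table: [—, 953, —, —, 653, 120, —, —, 198, —, —, 967, —]
Lookup 120: h=4, probe 4,5 → found at 5.

2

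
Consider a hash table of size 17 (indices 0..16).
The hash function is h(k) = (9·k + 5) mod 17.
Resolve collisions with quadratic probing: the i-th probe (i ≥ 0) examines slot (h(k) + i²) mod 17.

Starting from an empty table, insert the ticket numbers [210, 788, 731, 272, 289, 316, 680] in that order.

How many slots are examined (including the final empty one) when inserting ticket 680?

210 hashes to 8; slot 8 is free => place at 8.
788 hashes to 8; 8 taken => place at 9.
731 hashes to 5; slot 5 is free => place at 5.
272 hashes to 5; 5 taken => place at 6.
289 hashes to 5; 5,6,9 taken => place at 14.
316 hashes to 10; slot 10 is free => place at 10.
680 hashes to 5; 5,6,9,14 taken => place at 4.
Table: [∅, ∅, ∅, ∅, 680, 731, 272, ∅, 210, 788, 316, ∅, ∅, ∅, 289, ∅, ∅]

5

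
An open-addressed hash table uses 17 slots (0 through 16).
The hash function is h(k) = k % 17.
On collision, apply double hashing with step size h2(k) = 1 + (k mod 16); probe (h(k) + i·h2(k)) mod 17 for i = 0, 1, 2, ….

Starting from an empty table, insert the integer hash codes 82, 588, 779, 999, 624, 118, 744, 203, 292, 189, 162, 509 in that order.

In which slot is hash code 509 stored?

7

82: h=14 => slot 14
588: h=10 => slot 10
779: h=14, h2=12, probe 14,9 => slot 9
999: h=13 => slot 13
624: h=12 => slot 12
118: h=16 => slot 16
744: h=13, h2=9, probe 13,5 => slot 5
203: h=16, h2=12, probe 16,11 => slot 11
292: h=3 => slot 3
189: h=2 => slot 2
162: h=9, h2=3, probe 9,12,15 => slot 15
509: h=16, h2=14, probe 16,13,10,7 => slot 7
Table: [., ., 189, 292, ., 744, ., 509, ., 779, 588, 203, 624, 999, 82, 162, 118]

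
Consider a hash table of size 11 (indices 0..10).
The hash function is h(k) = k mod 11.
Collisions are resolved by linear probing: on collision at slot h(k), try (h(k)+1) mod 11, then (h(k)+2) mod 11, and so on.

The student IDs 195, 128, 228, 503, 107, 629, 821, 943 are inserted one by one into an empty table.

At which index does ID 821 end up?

1

Insert 195: h=8, slot 8 empty => index 8.
Insert 128: h=7, slot 7 empty => index 7.
Insert 228: h=8, slot 8 occupied => index 9.
Insert 503: h=8, slots 8,9 occupied => index 10.
Insert 107: h=8, slots 8,9,10 occupied => index 0.
Insert 629: h=2, slot 2 empty => index 2.
Insert 821: h=7, slots 7,8,9,10,0 occupied => index 1.
Insert 943: h=8, slots 8,9,10,0,1,2 occupied => index 3.
Table: [107, 821, 629, 943, -, -, -, 128, 195, 228, 503]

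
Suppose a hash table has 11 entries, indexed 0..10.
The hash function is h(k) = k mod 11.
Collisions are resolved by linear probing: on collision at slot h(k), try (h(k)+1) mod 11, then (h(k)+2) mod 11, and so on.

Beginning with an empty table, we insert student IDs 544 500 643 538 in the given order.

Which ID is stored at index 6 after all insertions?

544 hashes to 5; slot 5 is free => place at 5.
500 hashes to 5; 5 taken => place at 6.
643 hashes to 5; 5,6 taken => place at 7.
538 hashes to 10; slot 10 is free => place at 10.
Table: [_, _, _, _, _, 544, 500, 643, _, _, 538]

500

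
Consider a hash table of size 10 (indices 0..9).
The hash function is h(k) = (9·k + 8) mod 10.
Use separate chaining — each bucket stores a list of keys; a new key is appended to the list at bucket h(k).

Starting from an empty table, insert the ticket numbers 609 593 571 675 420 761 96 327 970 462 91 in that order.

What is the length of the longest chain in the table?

609 → bucket 9
593 → bucket 5
571 → bucket 7
675 → bucket 3
420 → bucket 8
761 → bucket 7 (collision)
96 → bucket 2
327 → bucket 1
970 → bucket 8 (collision)
462 → bucket 6
91 → bucket 7 (collision)
Final buckets:
0: —
1: 327
2: 96
3: 675
4: —
5: 593
6: 462
7: 571 -> 761 -> 91
8: 420 -> 970
9: 609

3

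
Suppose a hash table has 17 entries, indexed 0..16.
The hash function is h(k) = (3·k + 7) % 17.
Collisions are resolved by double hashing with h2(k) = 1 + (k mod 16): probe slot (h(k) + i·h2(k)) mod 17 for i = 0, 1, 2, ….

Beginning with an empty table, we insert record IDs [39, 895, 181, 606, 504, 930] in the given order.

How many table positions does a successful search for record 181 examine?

2

39: h=5 → slot 5
895: h=6 → slot 6
181: h=6, h2=6, probe 6,12 → slot 12
606: h=6, h2=15, probe 6,4 → slot 4
504: h=6, h2=9, probe 6,15 → slot 15
930: h=9 → slot 9
Table: [∅, ∅, ∅, ∅, 606, 39, 895, ∅, ∅, 930, ∅, ∅, 181, ∅, ∅, 504, ∅]
Lookup 181: h=6, h2=6, probe 6,12 → found at 12.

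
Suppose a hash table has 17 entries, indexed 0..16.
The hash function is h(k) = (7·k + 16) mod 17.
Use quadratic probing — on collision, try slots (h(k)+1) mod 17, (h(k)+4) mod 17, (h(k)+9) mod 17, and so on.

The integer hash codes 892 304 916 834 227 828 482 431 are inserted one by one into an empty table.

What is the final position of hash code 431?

11

892 hashes to 4; slot 4 is free => place at 4.
304 hashes to 2; slot 2 is free => place at 2.
916 hashes to 2; 2 taken => place at 3.
834 hashes to 6; slot 6 is free => place at 6.
227 hashes to 7; slot 7 is free => place at 7.
828 hashes to 15; slot 15 is free => place at 15.
482 hashes to 7; 7 taken => place at 8.
431 hashes to 7; 7,8 taken => place at 11.
Table: [-, -, 304, 916, 892, -, 834, 227, 482, -, -, 431, -, -, -, 828, -]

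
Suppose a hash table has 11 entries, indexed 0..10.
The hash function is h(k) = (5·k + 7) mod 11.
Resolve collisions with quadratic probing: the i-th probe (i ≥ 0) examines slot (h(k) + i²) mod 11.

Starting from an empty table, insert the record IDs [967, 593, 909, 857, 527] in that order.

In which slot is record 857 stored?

6

967 hashes to 2; slot 2 is free -> place at 2.
593 hashes to 2; 2 taken -> place at 3.
909 hashes to 9; slot 9 is free -> place at 9.
857 hashes to 2; 2,3 taken -> place at 6.
527 hashes to 2; 2,3,6 taken -> place at 0.
Table: [527, ∅, 967, 593, ∅, ∅, 857, ∅, ∅, 909, ∅]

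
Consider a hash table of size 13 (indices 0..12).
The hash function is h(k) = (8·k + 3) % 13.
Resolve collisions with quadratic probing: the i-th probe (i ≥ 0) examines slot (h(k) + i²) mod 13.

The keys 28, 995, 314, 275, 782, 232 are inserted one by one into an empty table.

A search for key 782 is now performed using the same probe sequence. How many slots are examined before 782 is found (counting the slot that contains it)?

5

Insert 28: h=6, slot 6 empty → index 6.
Insert 995: h=7, slot 7 empty → index 7.
Insert 314: h=6, slots 6,7 occupied → index 10.
Insert 275: h=6, slots 6,7,10 occupied → index 2.
Insert 782: h=6, slots 6,7,10,2 occupied → index 9.
Insert 232: h=0, slot 0 empty → index 0.
Table: [232, ∅, 275, ∅, ∅, ∅, 28, 995, ∅, 782, 314, ∅, ∅]
Lookup 782: h=6, probe 6,7,10,2,9 → found at 9.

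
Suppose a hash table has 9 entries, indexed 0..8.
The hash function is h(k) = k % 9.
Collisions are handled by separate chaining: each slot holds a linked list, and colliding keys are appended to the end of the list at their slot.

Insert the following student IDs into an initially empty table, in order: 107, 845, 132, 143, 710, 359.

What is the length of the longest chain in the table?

Insert 107: h=8, bucket 8 empty -> new chain.
Insert 845: h=8, bucket 8 nonempty -> append to chain.
Insert 132: h=6, bucket 6 empty -> new chain.
Insert 143: h=8, bucket 8 nonempty -> append to chain.
Insert 710: h=8, bucket 8 nonempty -> append to chain.
Insert 359: h=8, bucket 8 nonempty -> append to chain.
Final buckets:
0: .
1: .
2: .
3: .
4: .
5: .
6: 132
7: .
8: 107 -> 845 -> 143 -> 710 -> 359

5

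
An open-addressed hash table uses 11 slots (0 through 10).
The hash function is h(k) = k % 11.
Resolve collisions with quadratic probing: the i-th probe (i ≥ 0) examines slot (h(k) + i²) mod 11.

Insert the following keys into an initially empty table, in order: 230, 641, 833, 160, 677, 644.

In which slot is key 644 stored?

4

230 hashes to 10; slot 10 is free → place at 10.
641 hashes to 3; slot 3 is free → place at 3.
833 hashes to 8; slot 8 is free → place at 8.
160 hashes to 6; slot 6 is free → place at 6.
677 hashes to 6; 6 taken → place at 7.
644 hashes to 6; 6,7,10 taken → place at 4.
Table: [_, _, _, 641, 644, _, 160, 677, 833, _, 230]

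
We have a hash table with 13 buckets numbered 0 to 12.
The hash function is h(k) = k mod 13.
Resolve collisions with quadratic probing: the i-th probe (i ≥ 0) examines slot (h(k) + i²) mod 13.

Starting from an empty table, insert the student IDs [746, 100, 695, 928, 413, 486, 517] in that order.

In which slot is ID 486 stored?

8

746 hashes to 5; slot 5 is free → place at 5.
100 hashes to 9; slot 9 is free → place at 9.
695 hashes to 6; slot 6 is free → place at 6.
928 hashes to 5; 5,6,9 taken → place at 1.
413 hashes to 10; slot 10 is free → place at 10.
486 hashes to 5; 5,6,9,1 taken → place at 8.
517 hashes to 10; 10 taken → place at 11.
Table: [∅, 928, ∅, ∅, ∅, 746, 695, ∅, 486, 100, 413, 517, ∅]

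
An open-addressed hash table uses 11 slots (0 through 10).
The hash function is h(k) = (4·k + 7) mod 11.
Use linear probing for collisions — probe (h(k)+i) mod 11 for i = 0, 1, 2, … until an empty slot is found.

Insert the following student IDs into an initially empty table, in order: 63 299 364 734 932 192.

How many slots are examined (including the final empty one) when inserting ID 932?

63 hashes to 6; slot 6 is free → place at 6.
299 hashes to 4; slot 4 is free → place at 4.
364 hashes to 0; slot 0 is free → place at 0.
734 hashes to 6; 6 taken → place at 7.
932 hashes to 6; 6,7 taken → place at 8.
192 hashes to 5; slot 5 is free → place at 5.
Table: [364, ., ., ., 299, 192, 63, 734, 932, ., .]

3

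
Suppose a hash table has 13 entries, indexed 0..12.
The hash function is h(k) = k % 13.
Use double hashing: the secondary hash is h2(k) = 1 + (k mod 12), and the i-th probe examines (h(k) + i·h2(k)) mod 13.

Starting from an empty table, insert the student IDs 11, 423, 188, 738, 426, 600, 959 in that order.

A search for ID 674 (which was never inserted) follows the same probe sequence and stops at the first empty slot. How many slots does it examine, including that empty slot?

11: h=11 => slot 11
423: h=7 => slot 7
188: h=6 => slot 6
738: h=10 => slot 10
426: h=10, h2=7, probe 10,4 => slot 4
600: h=2 => slot 2
959: h=10, h2=12, probe 10,9 => slot 9
Table: [—, —, 600, —, 426, —, 188, 423, —, 959, 738, 11, —]
Lookup 674: h=11, h2=3, probe 11,1 → slot 1 empty, not found.

2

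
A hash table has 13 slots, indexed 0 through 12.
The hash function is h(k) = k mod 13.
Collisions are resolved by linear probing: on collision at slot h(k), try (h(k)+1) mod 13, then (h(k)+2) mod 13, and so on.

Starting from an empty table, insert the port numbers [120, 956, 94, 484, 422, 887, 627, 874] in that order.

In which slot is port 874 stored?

10

120: h=3 => slot 3
956: h=7 => slot 7
94: h=3, probe 3,4 => slot 4
484: h=3, probe 3,4,5 => slot 5
422: h=6 => slot 6
887: h=3, probe 3,4,5,6,7,8 => slot 8
627: h=3, probe 3,4,5,6,7,8,9 => slot 9
874: h=3, probe 3,4,5,6,7,8,9,10 => slot 10
Table: [—, —, —, 120, 94, 484, 422, 956, 887, 627, 874, —, —]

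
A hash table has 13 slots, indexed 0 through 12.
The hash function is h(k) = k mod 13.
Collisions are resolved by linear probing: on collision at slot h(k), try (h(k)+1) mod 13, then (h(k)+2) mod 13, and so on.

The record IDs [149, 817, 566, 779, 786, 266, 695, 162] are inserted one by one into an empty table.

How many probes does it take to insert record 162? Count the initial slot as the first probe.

8

Insert 149: h=6, slot 6 empty -> index 6.
Insert 817: h=11, slot 11 empty -> index 11.
Insert 566: h=7, slot 7 empty -> index 7.
Insert 779: h=12, slot 12 empty -> index 12.
Insert 786: h=6, slots 6,7 occupied -> index 8.
Insert 266: h=6, slots 6,7,8 occupied -> index 9.
Insert 695: h=6, slots 6,7,8,9 occupied -> index 10.
Insert 162: h=6, slots 6,7,8,9,10,11,12 occupied -> index 0.
Table: [162, ∅, ∅, ∅, ∅, ∅, 149, 566, 786, 266, 695, 817, 779]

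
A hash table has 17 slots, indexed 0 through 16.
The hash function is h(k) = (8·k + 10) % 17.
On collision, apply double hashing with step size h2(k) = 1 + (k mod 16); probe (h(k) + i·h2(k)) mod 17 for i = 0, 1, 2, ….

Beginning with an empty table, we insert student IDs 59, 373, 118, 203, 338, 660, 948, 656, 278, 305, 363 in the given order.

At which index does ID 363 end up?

16

Insert 59: h=6, slot 6 empty => index 6.
Insert 373: h=2, slot 2 empty => index 2.
Insert 118: h=2, h2=7, slot 2 occupied => index 9.
Insert 203: h=2, h2=12, slot 2 occupied => index 14.
Insert 338: h=11, slot 11 empty => index 11.
Insert 660: h=3, slot 3 empty => index 3.
Insert 948: h=12, slot 12 empty => index 12.
Insert 656: h=5, slot 5 empty => index 5.
Insert 278: h=7, slot 7 empty => index 7.
Insert 305: h=2, h2=2, slot 2 occupied => index 4.
Insert 363: h=7, h2=12, slots 7,2,14,9,4 occupied => index 16.
Table: [—, —, 373, 660, 305, 656, 59, 278, —, 118, —, 338, 948, —, 203, —, 363]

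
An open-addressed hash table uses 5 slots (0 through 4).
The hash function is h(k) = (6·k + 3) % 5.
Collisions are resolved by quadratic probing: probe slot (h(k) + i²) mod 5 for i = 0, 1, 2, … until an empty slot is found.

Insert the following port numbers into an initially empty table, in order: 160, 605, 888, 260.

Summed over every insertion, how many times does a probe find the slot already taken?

3

Insert 160: h=3, slot 3 empty -> index 3.
Insert 605: h=3, slot 3 occupied -> index 4.
Insert 888: h=1, slot 1 empty -> index 1.
Insert 260: h=3, slots 3,4 occupied -> index 2.
Table: [-, 888, 260, 160, 605]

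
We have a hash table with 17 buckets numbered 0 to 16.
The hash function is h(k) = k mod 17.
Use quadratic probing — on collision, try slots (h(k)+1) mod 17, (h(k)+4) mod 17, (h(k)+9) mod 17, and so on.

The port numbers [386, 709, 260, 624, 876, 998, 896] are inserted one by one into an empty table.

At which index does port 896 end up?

Insert 386: h=12, slot 12 empty -> index 12.
Insert 709: h=12, slot 12 occupied -> index 13.
Insert 260: h=5, slot 5 empty -> index 5.
Insert 624: h=12, slots 12,13 occupied -> index 16.
Insert 876: h=9, slot 9 empty -> index 9.
Insert 998: h=12, slots 12,13,16 occupied -> index 4.
Insert 896: h=12, slots 12,13,16,4 occupied -> index 11.
Table: [., ., ., ., 998, 260, ., ., ., 876, ., 896, 386, 709, ., ., 624]

11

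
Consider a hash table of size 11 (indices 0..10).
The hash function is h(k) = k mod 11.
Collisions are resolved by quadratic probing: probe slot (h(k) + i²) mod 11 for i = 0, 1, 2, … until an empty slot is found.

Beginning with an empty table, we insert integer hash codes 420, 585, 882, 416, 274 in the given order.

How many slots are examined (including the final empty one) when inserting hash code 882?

3

420 hashes to 2; slot 2 is free → place at 2.
585 hashes to 2; 2 taken → place at 3.
882 hashes to 2; 2,3 taken → place at 6.
416 hashes to 9; slot 9 is free → place at 9.
274 hashes to 10; slot 10 is free → place at 10.
Table: [., ., 420, 585, ., ., 882, ., ., 416, 274]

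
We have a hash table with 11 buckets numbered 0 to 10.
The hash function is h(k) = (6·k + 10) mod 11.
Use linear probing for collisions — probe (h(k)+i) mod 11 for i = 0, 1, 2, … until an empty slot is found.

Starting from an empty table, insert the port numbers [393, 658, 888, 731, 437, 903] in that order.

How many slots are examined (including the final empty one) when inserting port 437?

393 hashes to 3; slot 3 is free => place at 3.
658 hashes to 9; slot 9 is free => place at 9.
888 hashes to 3; 3 taken => place at 4.
731 hashes to 7; slot 7 is free => place at 7.
437 hashes to 3; 3,4 taken => place at 5.
903 hashes to 5; 5 taken => place at 6.
Table: [∅, ∅, ∅, 393, 888, 437, 903, 731, ∅, 658, ∅]

3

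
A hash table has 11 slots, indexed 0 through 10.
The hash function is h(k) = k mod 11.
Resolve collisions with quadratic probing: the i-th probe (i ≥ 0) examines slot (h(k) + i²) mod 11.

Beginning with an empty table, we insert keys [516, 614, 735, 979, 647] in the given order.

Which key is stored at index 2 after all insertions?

Insert 516: h=10, slot 10 empty → index 10.
Insert 614: h=9, slot 9 empty → index 9.
Insert 735: h=9, slots 9,10 occupied → index 2.
Insert 979: h=0, slot 0 empty → index 0.
Insert 647: h=9, slots 9,10,2 occupied → index 7.
Table: [979, _, 735, _, _, _, _, 647, _, 614, 516]

735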